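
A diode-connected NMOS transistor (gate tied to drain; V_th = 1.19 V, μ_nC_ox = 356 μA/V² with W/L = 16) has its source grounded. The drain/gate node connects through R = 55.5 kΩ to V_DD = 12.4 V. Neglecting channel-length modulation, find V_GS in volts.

With gate tied to drain, V_GS = V_DS ≥ V_GS − V_th, so the device is in saturation.
k_n = μ_nC_ox · (W/L) = 5.696 mA/V².
KCL at the drain: ½ k_n (V_GS − V_th)² = (V_DD − V_GS)/R.
Let x = V_GS − 1.19. Then 158 x² + x − 11.21 = 0, giving x = 0.263 V (positive root), so V_GS = 1.45 V.
I_D = (V_DD − V_GS)/R = (12.4 − 1.45) / 55.5 = 0.197 mA.

V_GS = 1.45 V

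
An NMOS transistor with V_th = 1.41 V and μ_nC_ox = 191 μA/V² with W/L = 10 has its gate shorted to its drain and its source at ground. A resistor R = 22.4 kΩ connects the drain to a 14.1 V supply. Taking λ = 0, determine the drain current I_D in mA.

With gate tied to drain, V_GS = V_DS ≥ V_GS − V_th, so the device is in saturation.
k_n = μ_nC_ox · (W/L) = 1.91 mA/V².
KCL at the drain: ½ k_n (V_GS − V_th)² = (V_DD − V_GS)/R.
Let x = V_GS − 1.41. Then 21.4 x² + x − 12.69 = 0, giving x = 0.747 V (positive root), so V_GS = 2.16 V.
I_D = (V_DD − V_GS)/R = (14.1 − 2.16) / 22.4 = 0.533 mA.

I_D = 0.533 mA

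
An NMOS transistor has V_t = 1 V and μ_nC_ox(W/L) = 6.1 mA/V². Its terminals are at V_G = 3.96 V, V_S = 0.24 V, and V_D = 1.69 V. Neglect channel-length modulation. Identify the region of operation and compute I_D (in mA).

Triode; I_D = 17.6 mA

V_GS = V_G − V_S = 3.96 − 0.24 = 3.72 V; V_DS = V_D − V_S = 1.69 − 0.24 = 1.45 V.
V_ov = V_GS − V_t = 3.72 − 1 = 2.72 V.
Since V_DS = 1.45 V < V_ov = 2.72 V, the device is in the triode region.
I_D = k_n [V_ov · V_DS − ½ V_DS²] = 6.1 × [2.72 × 1.45 − 0.5 × 1.45²] = 17.6 mA.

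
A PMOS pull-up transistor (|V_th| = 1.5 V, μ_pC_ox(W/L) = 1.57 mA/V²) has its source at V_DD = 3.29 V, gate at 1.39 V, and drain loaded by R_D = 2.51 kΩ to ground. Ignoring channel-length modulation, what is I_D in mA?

I_D = 0.126 mA

V_SG = V_DD − V_G = 3.29 − 1.39 = 1.9 V, so V_ov = 1.9 − 1.5 = 0.4 V.
Assume saturation: I_D = ½ k_p V_ov² = 0.5 × 1.57 × 0.4² = 0.126 mA, giving V_SD = V_DD − I_D R_D = 3.29 − 0.126 × 2.51 = 2.97 V.
V_SD = 2.97 V ≥ V_ov = 0.4 V, confirming saturation.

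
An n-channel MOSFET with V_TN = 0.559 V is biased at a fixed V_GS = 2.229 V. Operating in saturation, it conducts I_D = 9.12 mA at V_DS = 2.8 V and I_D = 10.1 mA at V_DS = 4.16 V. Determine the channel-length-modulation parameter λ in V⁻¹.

With V_GS fixed, I_D ∝ (1 + λ V_DS) in saturation, so I_D2/I_D1 = (1 + λ V_DS2)/(1 + λ V_DS1).
10.1/9.12 = 1.107 = (1 + 4.16 λ)/(1 + 2.8 λ).
Solving: λ (I_D1 V_DS2 − I_D2 V_DS1) = I_D2 − I_D1, so λ = (10.1 − 9.12) / (9.12 × 4.16 − 10.1 × 2.8) = 0.98 / 9.66 = 0.101 V⁻¹.

λ = 0.101 V⁻¹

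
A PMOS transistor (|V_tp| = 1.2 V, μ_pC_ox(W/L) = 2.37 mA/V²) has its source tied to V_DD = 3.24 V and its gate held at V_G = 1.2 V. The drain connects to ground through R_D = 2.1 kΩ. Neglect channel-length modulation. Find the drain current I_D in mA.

V_SG = V_DD − V_G = 3.24 − 1.2 = 2.04 V, so V_ov = 2.04 − 1.2 = 0.84 V.
Assume saturation: I_D = ½ k_p V_ov² = 0.5 × 2.37 × 0.84² = 0.836 mA, giving V_SD = V_DD − I_D R_D = 3.24 − 0.836 × 2.1 = 1.48 V.
V_SD = 1.48 V ≥ V_ov = 0.84 V, confirming saturation.

I_D = 0.836 mA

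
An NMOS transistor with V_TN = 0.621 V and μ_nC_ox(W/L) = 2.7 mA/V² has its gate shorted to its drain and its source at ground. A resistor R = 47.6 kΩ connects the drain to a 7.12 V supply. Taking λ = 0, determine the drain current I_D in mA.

With gate tied to drain, V_GS = V_DS ≥ V_GS − V_TN, so the device is in saturation.
KCL at the drain: ½ k_n (V_GS − V_TN)² = (V_DD − V_GS)/R.
Let x = V_GS − 0.621. Then 64.3 x² + x − 6.499 = 0, giving x = 0.31 V (positive root), so V_GS = 0.931 V.
I_D = (V_DD − V_GS)/R = (7.12 − 0.931) / 47.6 = 0.13 mA.

I_D = 0.130 mA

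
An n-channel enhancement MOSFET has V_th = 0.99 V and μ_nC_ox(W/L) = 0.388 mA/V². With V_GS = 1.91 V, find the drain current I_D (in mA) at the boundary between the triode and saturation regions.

I_D = 0.164 mA

At the boundary V_DS = V_ov = V_GS − V_th = 1.91 − 0.99 = 0.92 V.
I_D = ½ k_n V_ov² = 0.5 × 0.388 × 0.92² = 0.164 mA.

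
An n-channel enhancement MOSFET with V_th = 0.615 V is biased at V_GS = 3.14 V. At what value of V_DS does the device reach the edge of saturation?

The boundary between triode and saturation is V_DS = V_GS − V_th = V_ov.
V_ov = 3.14 − 0.615 = 2.53 V.

V_DS,sat = 2.53 V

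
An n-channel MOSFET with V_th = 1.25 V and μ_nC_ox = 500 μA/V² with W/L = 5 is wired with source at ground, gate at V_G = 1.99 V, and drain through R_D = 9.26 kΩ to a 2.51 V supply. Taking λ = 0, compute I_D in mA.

I_D = 0.254 mA

V_GS = V_G = 1.99 V, so V_ov = 1.99 − 1.25 = 0.74 V.
k_n = μ_nC_ox · (W/L) = 2.5 mA/V².
Assume saturation: I_D = ½ k_n V_ov² = 0.5 × 2.5 × 0.74² = 0.684 mA, giving V_DS = V_DD − I_D R_D = 2.51 − 0.684 × 9.26 = -3.83 V.
But -3.83 V < V_ov = 0.74 V, so the device is actually in triode.
In triode I_D = k_n[V_ov V_DS − ½ V_DS²] and I_D = (V_DD − V_DS)/R_D. Equating: 11.6 V_DS² − 18.13 V_DS + 2.51 = 0, giving V_DS = 0.153 V (the root below V_ov).
I_D = (2.51 − 0.153) / 9.26 = 0.254 mA.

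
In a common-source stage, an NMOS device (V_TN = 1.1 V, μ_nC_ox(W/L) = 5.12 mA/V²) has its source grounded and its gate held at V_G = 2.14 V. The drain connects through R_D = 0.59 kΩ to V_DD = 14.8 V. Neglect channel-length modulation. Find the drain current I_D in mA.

I_D = 2.77 mA

V_GS = V_G = 2.14 V, so V_ov = 2.14 − 1.1 = 1.04 V.
Assume saturation: I_D = ½ k_n V_ov² = 0.5 × 5.12 × 1.04² = 2.77 mA, giving V_DS = V_DD − I_D R_D = 14.8 − 2.77 × 0.59 = 13.2 V.
V_DS = 13.2 V ≥ V_ov = 1.04 V, confirming saturation.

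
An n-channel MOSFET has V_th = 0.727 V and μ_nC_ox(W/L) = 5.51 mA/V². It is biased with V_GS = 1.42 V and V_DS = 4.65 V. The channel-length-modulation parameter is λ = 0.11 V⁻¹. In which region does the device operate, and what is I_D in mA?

V_ov = V_GS − V_th = 1.42 − 0.727 = 0.693 V.
Since V_DS = 4.65 V ≥ V_ov = 0.693 V, the device is in saturation.
I_D = ½ k_n V_ov² (1 + λ V_DS) = 0.5 × 5.51 × 0.693² × (1 + 0.11 × 4.65) = 2 mA.

Saturation; I_D = 2.00 mA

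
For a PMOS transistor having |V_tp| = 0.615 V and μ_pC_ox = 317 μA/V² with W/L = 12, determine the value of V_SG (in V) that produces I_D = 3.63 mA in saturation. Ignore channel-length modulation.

k_p = μ_pC_ox · (W/L) = 3.804 mA/V².
In saturation I_D = ½ k_p (V_SG − |V_tp|)², so V_SG − |V_tp| = √(2 I_D / k_p) = √(2 × 3.63 / 3.804) = 1.38 V.
V_SG = 0.615 + 1.38 = 2 V.

V_SG = 2.00 V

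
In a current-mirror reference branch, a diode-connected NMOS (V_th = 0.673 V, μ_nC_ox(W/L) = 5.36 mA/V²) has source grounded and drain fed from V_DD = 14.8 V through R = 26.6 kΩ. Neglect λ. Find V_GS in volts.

With gate tied to drain, V_GS = V_DS ≥ V_GS − V_th, so the device is in saturation.
KCL at the drain: ½ k_n (V_GS − V_th)² = (V_DD − V_GS)/R.
Let x = V_GS − 0.673. Then 71.3 x² + x − 14.13 = 0, giving x = 0.438 V (positive root), so V_GS = 1.11 V.
I_D = (V_DD − V_GS)/R = (14.8 − 1.11) / 26.6 = 0.515 mA.

V_GS = 1.11 V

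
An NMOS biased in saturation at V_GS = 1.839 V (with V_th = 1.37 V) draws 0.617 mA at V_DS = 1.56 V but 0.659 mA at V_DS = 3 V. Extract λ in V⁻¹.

With V_GS fixed, I_D ∝ (1 + λ V_DS) in saturation, so I_D2/I_D1 = (1 + λ V_DS2)/(1 + λ V_DS1).
0.659/0.617 = 1.068 = (1 + 3 λ)/(1 + 1.56 λ).
Solving: λ (I_D1 V_DS2 − I_D2 V_DS1) = I_D2 − I_D1, so λ = (0.659 − 0.617) / (0.617 × 3 − 0.659 × 1.56) = 0.042 / 0.823 = 0.051 V⁻¹.

λ = 0.0510 V⁻¹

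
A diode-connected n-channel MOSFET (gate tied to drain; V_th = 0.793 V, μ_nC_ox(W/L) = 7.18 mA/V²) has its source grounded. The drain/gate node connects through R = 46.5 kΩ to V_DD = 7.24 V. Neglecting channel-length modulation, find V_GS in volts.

With gate tied to drain, V_GS = V_DS ≥ V_GS − V_th, so the device is in saturation.
KCL at the drain: ½ k_n (V_GS − V_th)² = (V_DD − V_GS)/R.
Let x = V_GS − 0.793. Then 167 x² + x − 6.447 = 0, giving x = 0.194 V (positive root), so V_GS = 0.987 V.
I_D = (V_DD − V_GS)/R = (7.24 − 0.987) / 46.5 = 0.134 mA.

V_GS = 0.987 V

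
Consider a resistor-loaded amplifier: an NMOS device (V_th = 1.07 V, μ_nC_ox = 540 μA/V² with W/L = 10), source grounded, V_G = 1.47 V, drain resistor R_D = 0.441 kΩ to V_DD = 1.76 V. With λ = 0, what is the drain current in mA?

V_GS = V_G = 1.47 V, so V_ov = 1.47 − 1.07 = 0.4 V.
k_n = μ_nC_ox · (W/L) = 5.4 mA/V².
Assume saturation: I_D = ½ k_n V_ov² = 0.5 × 5.4 × 0.4² = 0.432 mA, giving V_DS = V_DD − I_D R_D = 1.76 − 0.432 × 0.441 = 1.57 V.
V_DS = 1.57 V ≥ V_ov = 0.4 V, confirming saturation.

I_D = 0.432 mA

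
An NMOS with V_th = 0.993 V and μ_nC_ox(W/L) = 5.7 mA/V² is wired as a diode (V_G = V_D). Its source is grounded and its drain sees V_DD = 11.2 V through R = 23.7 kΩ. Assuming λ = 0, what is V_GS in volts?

V_GS = 1.37 V

With gate tied to drain, V_GS = V_DS ≥ V_GS − V_th, so the device is in saturation.
KCL at the drain: ½ k_n (V_GS − V_th)² = (V_DD − V_GS)/R.
Let x = V_GS − 0.993. Then 67.5 x² + x − 10.21 = 0, giving x = 0.381 V (positive root), so V_GS = 1.37 V.
I_D = (V_DD − V_GS)/R = (11.2 − 1.37) / 23.7 = 0.415 mA.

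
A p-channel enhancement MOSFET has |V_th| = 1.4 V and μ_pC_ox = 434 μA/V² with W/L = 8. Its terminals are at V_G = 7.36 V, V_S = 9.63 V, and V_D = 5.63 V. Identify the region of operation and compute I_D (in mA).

V_SG = V_S − V_G = 9.63 − 7.36 = 2.27 V; V_SD = V_S − V_D = 9.63 − 5.63 = 4 V.
k_p = μ_pC_ox · (W/L) = 3.472 mA/V².
V_ov = V_SG − |V_th| = 2.27 − 1.4 = 0.87 V.
Since V_SD = 4 V ≥ V_ov = 0.87 V, the device is in saturation.
I_D = ½ k_p V_ov² = 0.5 × 3.472 × 0.87² = 1.31 mA.

Saturation; I_D = 1.31 mA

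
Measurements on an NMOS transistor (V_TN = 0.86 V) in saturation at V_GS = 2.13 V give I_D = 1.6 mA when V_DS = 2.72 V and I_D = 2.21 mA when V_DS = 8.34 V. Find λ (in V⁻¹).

λ = 0.0832 V⁻¹

With V_GS fixed, I_D ∝ (1 + λ V_DS) in saturation, so I_D2/I_D1 = (1 + λ V_DS2)/(1 + λ V_DS1).
2.21/1.6 = 1.381 = (1 + 8.34 λ)/(1 + 2.72 λ).
Solving: λ (I_D1 V_DS2 − I_D2 V_DS1) = I_D2 − I_D1, so λ = (2.21 − 1.6) / (1.6 × 8.34 − 2.21 × 2.72) = 0.61 / 7.33 = 0.0832 V⁻¹.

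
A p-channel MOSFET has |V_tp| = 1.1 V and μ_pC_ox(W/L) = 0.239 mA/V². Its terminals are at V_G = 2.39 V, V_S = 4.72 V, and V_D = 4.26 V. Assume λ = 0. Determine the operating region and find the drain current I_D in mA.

V_SG = V_S − V_G = 4.72 − 2.39 = 2.33 V; V_SD = V_S − V_D = 4.72 − 4.26 = 0.46 V.
V_ov = V_SG − |V_tp| = 2.33 − 1.1 = 1.23 V.
Since V_SD = 0.46 V < V_ov = 1.23 V, the device is in the triode region.
I_D = k_p [V_ov · V_SD − ½ V_SD²] = 0.239 × [1.23 × 0.46 − 0.5 × 0.46²] = 0.11 mA.

Triode; I_D = 0.110 mA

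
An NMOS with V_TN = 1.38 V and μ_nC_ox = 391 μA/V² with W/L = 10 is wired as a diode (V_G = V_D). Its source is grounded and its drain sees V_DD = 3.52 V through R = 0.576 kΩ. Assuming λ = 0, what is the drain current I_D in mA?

I_D = 1.97 mA

With gate tied to drain, V_GS = V_DS ≥ V_GS − V_TN, so the device is in saturation.
k_n = μ_nC_ox · (W/L) = 3.91 mA/V².
KCL at the drain: ½ k_n (V_GS − V_TN)² = (V_DD − V_GS)/R.
Let x = V_GS − 1.38. Then 1.13 x² + x − 2.14 = 0, giving x = 1 V (positive root), so V_GS = 2.38 V.
I_D = (V_DD − V_GS)/R = (3.52 − 2.38) / 0.576 = 1.97 mA.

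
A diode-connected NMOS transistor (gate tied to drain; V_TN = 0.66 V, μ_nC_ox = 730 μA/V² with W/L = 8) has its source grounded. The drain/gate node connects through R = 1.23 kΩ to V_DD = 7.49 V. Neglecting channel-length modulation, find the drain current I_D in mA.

I_D = 4.54 mA

With gate tied to drain, V_GS = V_DS ≥ V_GS − V_TN, so the device is in saturation.
k_n = μ_nC_ox · (W/L) = 5.84 mA/V².
KCL at the drain: ½ k_n (V_GS − V_TN)² = (V_DD − V_GS)/R.
Let x = V_GS − 0.66. Then 3.59 x² + x − 6.83 = 0, giving x = 1.25 V (positive root), so V_GS = 1.91 V.
I_D = (V_DD − V_GS)/R = (7.49 − 1.91) / 1.23 = 4.54 mA.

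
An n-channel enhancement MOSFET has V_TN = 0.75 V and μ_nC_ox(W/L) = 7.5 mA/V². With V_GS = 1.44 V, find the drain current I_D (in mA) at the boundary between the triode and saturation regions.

I_D = 1.79 mA

At the boundary V_DS = V_ov = V_GS − V_TN = 1.44 − 0.75 = 0.69 V.
I_D = ½ k_n V_ov² = 0.5 × 7.5 × 0.69² = 1.79 mA.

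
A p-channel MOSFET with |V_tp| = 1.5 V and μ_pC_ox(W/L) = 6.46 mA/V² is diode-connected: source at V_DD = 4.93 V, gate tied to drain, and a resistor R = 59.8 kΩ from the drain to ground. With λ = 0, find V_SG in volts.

V_SG = 1.63 V

With gate tied to drain, V_SG = V_SD ≥ V_SG − |V_tp|, so the device is in saturation.
KCL at the drain: ½ k_p (V_SG − |V_tp|)² = (V_DD − V_SG)/R.
Let x = V_SG − 1.5. Then 193 x² + x − 3.43 = 0, giving x = 0.131 V (positive root), so V_SG = 1.63 V.
I_D = (V_DD − V_SG)/R = (4.93 − 1.63) / 59.8 = 0.0552 mA.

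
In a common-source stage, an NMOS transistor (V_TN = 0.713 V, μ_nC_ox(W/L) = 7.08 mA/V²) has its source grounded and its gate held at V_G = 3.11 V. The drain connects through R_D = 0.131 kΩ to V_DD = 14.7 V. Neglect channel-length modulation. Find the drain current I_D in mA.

V_GS = V_G = 3.11 V, so V_ov = 3.11 − 0.713 = 2.4 V.
Assume saturation: I_D = ½ k_n V_ov² = 0.5 × 7.08 × 2.4² = 20.3 mA, giving V_DS = V_DD − I_D R_D = 14.7 − 20.3 × 0.131 = 12 V.
V_DS = 12 V ≥ V_ov = 2.4 V, confirming saturation.

I_D = 20.3 mA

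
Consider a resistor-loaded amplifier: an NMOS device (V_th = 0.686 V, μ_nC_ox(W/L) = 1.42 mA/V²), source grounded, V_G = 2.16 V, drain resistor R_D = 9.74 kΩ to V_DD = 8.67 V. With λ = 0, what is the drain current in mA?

V_GS = V_G = 2.16 V, so V_ov = 2.16 − 0.686 = 1.47 V.
Assume saturation: I_D = ½ k_n V_ov² = 0.5 × 1.42 × 1.47² = 1.54 mA, giving V_DS = V_DD − I_D R_D = 8.67 − 1.54 × 9.74 = -6.35 V.
But -6.35 V < V_ov = 1.47 V, so the device is actually in triode.
In triode I_D = k_n[V_ov V_DS − ½ V_DS²] and I_D = (V_DD − V_DS)/R_D. Equating: 6.92 V_DS² − 21.39 V_DS + 8.67 = 0, giving V_DS = 0.48 V (the root below V_ov).
I_D = (8.67 − 0.48) / 9.74 = 0.841 mA.

I_D = 0.841 mA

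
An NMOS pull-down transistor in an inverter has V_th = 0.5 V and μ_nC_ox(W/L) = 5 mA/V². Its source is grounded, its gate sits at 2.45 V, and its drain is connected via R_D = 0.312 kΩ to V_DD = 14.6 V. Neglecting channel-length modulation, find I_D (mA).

V_GS = V_G = 2.45 V, so V_ov = 2.45 − 0.5 = 1.95 V.
Assume saturation: I_D = ½ k_n V_ov² = 0.5 × 5 × 1.95² = 9.51 mA, giving V_DS = V_DD − I_D R_D = 14.6 − 9.51 × 0.312 = 11.6 V.
V_DS = 11.6 V ≥ V_ov = 1.95 V, confirming saturation.

I_D = 9.51 mA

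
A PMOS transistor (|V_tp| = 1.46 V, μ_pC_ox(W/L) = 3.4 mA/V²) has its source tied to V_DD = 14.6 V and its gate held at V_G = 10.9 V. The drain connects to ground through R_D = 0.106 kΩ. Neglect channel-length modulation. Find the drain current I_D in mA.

V_SG = V_DD − V_G = 14.6 − 10.9 = 3.7 V, so V_ov = 3.7 − 1.46 = 2.24 V.
Assume saturation: I_D = ½ k_p V_ov² = 0.5 × 3.4 × 2.24² = 8.53 mA, giving V_SD = V_DD − I_D R_D = 14.6 − 8.53 × 0.106 = 13.7 V.
V_SD = 13.7 V ≥ V_ov = 2.24 V, confirming saturation.

I_D = 8.53 mA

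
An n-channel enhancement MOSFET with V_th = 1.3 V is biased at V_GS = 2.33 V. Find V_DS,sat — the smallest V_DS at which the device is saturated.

V_DS,sat = 1.03 V

The boundary between triode and saturation is V_DS = V_GS − V_th = V_ov.
V_ov = 2.33 − 1.3 = 1.03 V.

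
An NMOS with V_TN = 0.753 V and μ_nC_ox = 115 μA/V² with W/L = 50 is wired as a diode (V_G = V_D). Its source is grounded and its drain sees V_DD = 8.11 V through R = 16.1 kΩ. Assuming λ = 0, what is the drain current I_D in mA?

With gate tied to drain, V_GS = V_DS ≥ V_GS − V_TN, so the device is in saturation.
k_n = μ_nC_ox · (W/L) = 5.75 mA/V².
KCL at the drain: ½ k_n (V_GS − V_TN)² = (V_DD − V_GS)/R.
Let x = V_GS − 0.753. Then 46.3 x² + x − 7.357 = 0, giving x = 0.388 V (positive root), so V_GS = 1.14 V.
I_D = (V_DD − V_GS)/R = (8.11 − 1.14) / 16.1 = 0.433 mA.

I_D = 0.433 mA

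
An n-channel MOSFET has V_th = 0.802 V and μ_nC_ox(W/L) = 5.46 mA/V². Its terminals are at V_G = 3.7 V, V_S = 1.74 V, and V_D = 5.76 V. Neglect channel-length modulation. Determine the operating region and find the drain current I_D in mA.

V_GS = V_G − V_S = 3.7 − 1.74 = 1.96 V; V_DS = V_D − V_S = 5.76 − 1.74 = 4.02 V.
V_ov = V_GS − V_th = 1.96 − 0.802 = 1.16 V.
Since V_DS = 4.02 V ≥ V_ov = 1.16 V, the device is in saturation.
I_D = ½ k_n V_ov² = 0.5 × 5.46 × 1.16² = 3.66 mA.

Saturation; I_D = 3.66 mA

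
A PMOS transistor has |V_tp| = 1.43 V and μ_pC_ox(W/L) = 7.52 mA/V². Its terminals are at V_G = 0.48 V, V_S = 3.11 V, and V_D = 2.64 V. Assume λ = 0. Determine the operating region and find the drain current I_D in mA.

Triode; I_D = 3.41 mA

V_SG = V_S − V_G = 3.11 − 0.48 = 2.63 V; V_SD = V_S − V_D = 3.11 − 2.64 = 0.47 V.
V_ov = V_SG − |V_tp| = 2.63 − 1.43 = 1.2 V.
Since V_SD = 0.47 V < V_ov = 1.2 V, the device is in the triode region.
I_D = k_p [V_ov · V_SD − ½ V_SD²] = 7.52 × [1.2 × 0.47 − 0.5 × 0.47²] = 3.41 mA.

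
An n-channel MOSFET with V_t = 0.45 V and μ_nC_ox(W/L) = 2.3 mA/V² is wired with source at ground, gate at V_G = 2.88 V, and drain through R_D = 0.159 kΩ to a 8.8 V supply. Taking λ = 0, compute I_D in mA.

I_D = 6.79 mA

V_GS = V_G = 2.88 V, so V_ov = 2.88 − 0.45 = 2.43 V.
Assume saturation: I_D = ½ k_n V_ov² = 0.5 × 2.3 × 2.43² = 6.79 mA, giving V_DS = V_DD − I_D R_D = 8.8 − 6.79 × 0.159 = 7.72 V.
V_DS = 7.72 V ≥ V_ov = 2.43 V, confirming saturation.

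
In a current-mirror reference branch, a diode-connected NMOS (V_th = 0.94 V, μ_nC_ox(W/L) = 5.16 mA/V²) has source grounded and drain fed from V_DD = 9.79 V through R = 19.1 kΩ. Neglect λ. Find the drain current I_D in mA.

I_D = 0.442 mA

With gate tied to drain, V_GS = V_DS ≥ V_GS − V_th, so the device is in saturation.
KCL at the drain: ½ k_n (V_GS − V_th)² = (V_DD − V_GS)/R.
Let x = V_GS − 0.94. Then 49.3 x² + x − 8.85 = 0, giving x = 0.414 V (positive root), so V_GS = 1.35 V.
I_D = (V_DD − V_GS)/R = (9.79 − 1.35) / 19.1 = 0.442 mA.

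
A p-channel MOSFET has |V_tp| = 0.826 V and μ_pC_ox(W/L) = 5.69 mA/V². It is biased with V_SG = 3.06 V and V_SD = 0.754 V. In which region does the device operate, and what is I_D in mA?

Triode; I_D = 7.97 mA

V_ov = V_SG − |V_tp| = 3.06 − 0.826 = 2.23 V.
Since V_SD = 0.754 V < V_ov = 2.23 V, the device is in the triode region.
I_D = k_p [V_ov · V_SD − ½ V_SD²] = 5.69 × [2.23 × 0.754 − 0.5 × 0.754²] = 7.97 mA.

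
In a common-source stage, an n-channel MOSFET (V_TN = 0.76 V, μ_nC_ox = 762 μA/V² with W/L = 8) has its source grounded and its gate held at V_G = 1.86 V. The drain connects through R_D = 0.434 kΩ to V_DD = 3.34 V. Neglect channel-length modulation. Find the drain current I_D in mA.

V_GS = V_G = 1.86 V, so V_ov = 1.86 − 0.76 = 1.1 V.
k_n = μ_nC_ox · (W/L) = 6.096 mA/V².
Assume saturation: I_D = ½ k_n V_ov² = 0.5 × 6.096 × 1.1² = 3.69 mA, giving V_DS = V_DD − I_D R_D = 3.34 − 3.69 × 0.434 = 1.74 V.
V_DS = 1.74 V ≥ V_ov = 1.1 V, confirming saturation.

I_D = 3.69 mA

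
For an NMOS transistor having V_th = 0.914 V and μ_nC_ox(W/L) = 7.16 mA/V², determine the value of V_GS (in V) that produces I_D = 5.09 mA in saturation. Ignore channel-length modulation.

In saturation I_D = ½ k_n (V_GS − V_th)², so V_GS − V_th = √(2 I_D / k_n) = √(2 × 5.09 / 7.16) = 1.19 V.
V_GS = 0.914 + 1.19 = 2.11 V.

V_GS = 2.11 V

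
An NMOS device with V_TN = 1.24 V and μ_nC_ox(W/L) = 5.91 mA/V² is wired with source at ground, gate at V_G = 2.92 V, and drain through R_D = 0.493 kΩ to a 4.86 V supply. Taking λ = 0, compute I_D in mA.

I_D = 7.52 mA

V_GS = V_G = 2.92 V, so V_ov = 2.92 − 1.24 = 1.68 V.
Assume saturation: I_D = ½ k_n V_ov² = 0.5 × 5.91 × 1.68² = 8.34 mA, giving V_DS = V_DD − I_D R_D = 4.86 − 8.34 × 0.493 = 0.748 V.
But 0.748 V < V_ov = 1.68 V, so the device is actually in triode.
In triode I_D = k_n[V_ov V_DS − ½ V_DS²] and I_D = (V_DD − V_DS)/R_D. Equating: 1.46 V_DS² − 5.895 V_DS + 4.86 = 0, giving V_DS = 1.15 V (the root below V_ov).
I_D = (4.86 − 1.15) / 0.493 = 7.52 mA.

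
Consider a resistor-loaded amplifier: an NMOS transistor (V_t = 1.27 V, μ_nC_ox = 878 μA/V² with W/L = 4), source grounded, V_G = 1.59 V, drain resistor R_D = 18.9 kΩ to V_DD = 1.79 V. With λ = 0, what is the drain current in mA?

I_D = 0.0898 mA

V_GS = V_G = 1.59 V, so V_ov = 1.59 − 1.27 = 0.32 V.
k_n = μ_nC_ox · (W/L) = 3.512 mA/V².
Assume saturation: I_D = ½ k_n V_ov² = 0.5 × 3.512 × 0.32² = 0.18 mA, giving V_DS = V_DD − I_D R_D = 1.79 − 0.18 × 18.9 = -1.61 V.
But -1.61 V < V_ov = 0.32 V, so the device is actually in triode.
In triode I_D = k_n[V_ov V_DS − ½ V_DS²] and I_D = (V_DD − V_DS)/R_D. Equating: 33.2 V_DS² − 22.24 V_DS + 1.79 = 0, giving V_DS = 0.0935 V (the root below V_ov).
I_D = (1.79 − 0.0935) / 18.9 = 0.0898 mA.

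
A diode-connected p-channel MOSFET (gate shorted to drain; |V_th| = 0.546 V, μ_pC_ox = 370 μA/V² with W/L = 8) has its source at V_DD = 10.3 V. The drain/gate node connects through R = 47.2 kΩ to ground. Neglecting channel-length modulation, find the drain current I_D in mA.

I_D = 0.199 mA

With gate tied to drain, V_SG = V_SD ≥ V_SG − |V_th|, so the device is in saturation.
k_p = μ_pC_ox · (W/L) = 2.96 mA/V².
KCL at the drain: ½ k_p (V_SG − |V_th|)² = (V_DD − V_SG)/R.
Let x = V_SG − 0.546. Then 69.9 x² + x − 9.754 = 0, giving x = 0.367 V (positive root), so V_SG = 0.913 V.
I_D = (V_DD − V_SG)/R = (10.3 − 0.913) / 47.2 = 0.199 mA.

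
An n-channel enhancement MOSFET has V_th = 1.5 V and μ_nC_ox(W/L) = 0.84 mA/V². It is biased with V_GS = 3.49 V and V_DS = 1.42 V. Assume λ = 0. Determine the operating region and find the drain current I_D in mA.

V_ov = V_GS − V_th = 3.49 − 1.5 = 1.99 V.
Since V_DS = 1.42 V < V_ov = 1.99 V, the device is in the triode region.
I_D = k_n [V_ov · V_DS − ½ V_DS²] = 0.84 × [1.99 × 1.42 − 0.5 × 1.42²] = 1.53 mA.

Triode; I_D = 1.53 mA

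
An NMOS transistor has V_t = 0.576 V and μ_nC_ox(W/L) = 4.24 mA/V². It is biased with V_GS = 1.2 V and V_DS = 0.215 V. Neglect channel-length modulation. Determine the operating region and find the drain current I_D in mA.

Triode; I_D = 0.471 mA

V_ov = V_GS − V_t = 1.2 − 0.576 = 0.624 V.
Since V_DS = 0.215 V < V_ov = 0.624 V, the device is in the triode region.
I_D = k_n [V_ov · V_DS − ½ V_DS²] = 4.24 × [0.624 × 0.215 − 0.5 × 0.215²] = 0.471 mA.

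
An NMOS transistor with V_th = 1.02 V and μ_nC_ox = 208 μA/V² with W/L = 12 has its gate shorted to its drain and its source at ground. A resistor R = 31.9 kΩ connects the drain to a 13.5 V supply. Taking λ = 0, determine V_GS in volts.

V_GS = 1.57 V

With gate tied to drain, V_GS = V_DS ≥ V_GS − V_th, so the device is in saturation.
k_n = μ_nC_ox · (W/L) = 2.496 mA/V².
KCL at the drain: ½ k_n (V_GS − V_th)² = (V_DD − V_GS)/R.
Let x = V_GS − 1.02. Then 39.8 x² + x − 12.48 = 0, giving x = 0.547 V (positive root), so V_GS = 1.57 V.
I_D = (V_DD − V_GS)/R = (13.5 − 1.57) / 31.9 = 0.374 mA.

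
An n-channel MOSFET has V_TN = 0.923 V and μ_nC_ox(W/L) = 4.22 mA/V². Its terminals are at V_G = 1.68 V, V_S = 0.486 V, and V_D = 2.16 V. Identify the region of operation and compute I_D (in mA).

V_GS = V_G − V_S = 1.68 − 0.486 = 1.19 V; V_DS = V_D − V_S = 2.16 − 0.486 = 1.67 V.
V_ov = V_GS − V_TN = 1.19 − 0.923 = 0.271 V.
Since V_DS = 1.67 V ≥ V_ov = 0.271 V, the device is in saturation.
I_D = ½ k_n V_ov² = 0.5 × 4.22 × 0.271² = 0.155 mA.

Saturation; I_D = 0.155 mA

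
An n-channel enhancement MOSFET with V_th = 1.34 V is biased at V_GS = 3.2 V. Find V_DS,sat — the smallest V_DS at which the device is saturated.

The boundary between triode and saturation is V_DS = V_GS − V_th = V_ov.
V_ov = 3.2 − 1.34 = 1.86 V.

V_DS,sat = 1.86 V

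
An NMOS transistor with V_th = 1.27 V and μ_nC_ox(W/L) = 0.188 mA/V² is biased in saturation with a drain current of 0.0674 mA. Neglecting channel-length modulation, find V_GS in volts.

V_GS = 2.12 V

In saturation I_D = ½ k_n (V_GS − V_th)², so V_GS − V_th = √(2 I_D / k_n) = √(2 × 0.0674 / 0.188) = 0.847 V.
V_GS = 1.27 + 0.847 = 2.12 V.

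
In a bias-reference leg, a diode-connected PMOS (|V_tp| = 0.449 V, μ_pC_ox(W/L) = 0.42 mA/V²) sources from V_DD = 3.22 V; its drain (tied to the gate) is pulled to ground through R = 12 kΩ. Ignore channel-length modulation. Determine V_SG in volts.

V_SG = 1.32 V

With gate tied to drain, V_SG = V_SD ≥ V_SG − |V_tp|, so the device is in saturation.
KCL at the drain: ½ k_p (V_SG − |V_tp|)² = (V_DD − V_SG)/R.
Let x = V_SG − 0.449. Then 2.52 x² + x − 2.771 = 0, giving x = 0.869 V (positive root), so V_SG = 1.32 V.
I_D = (V_DD − V_SG)/R = (3.22 − 1.32) / 12 = 0.159 mA.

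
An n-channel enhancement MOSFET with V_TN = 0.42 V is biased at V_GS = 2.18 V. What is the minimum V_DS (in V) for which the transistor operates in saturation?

The boundary between triode and saturation is V_DS = V_GS − V_TN = V_ov.
V_ov = 2.18 − 0.42 = 1.76 V.

V_DS,sat = 1.76 V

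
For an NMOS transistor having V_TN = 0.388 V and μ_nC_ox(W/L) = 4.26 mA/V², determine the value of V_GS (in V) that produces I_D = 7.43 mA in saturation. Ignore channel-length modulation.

In saturation I_D = ½ k_n (V_GS − V_TN)², so V_GS − V_TN = √(2 I_D / k_n) = √(2 × 7.43 / 4.26) = 1.87 V.
V_GS = 0.388 + 1.87 = 2.26 V.

V_GS = 2.26 V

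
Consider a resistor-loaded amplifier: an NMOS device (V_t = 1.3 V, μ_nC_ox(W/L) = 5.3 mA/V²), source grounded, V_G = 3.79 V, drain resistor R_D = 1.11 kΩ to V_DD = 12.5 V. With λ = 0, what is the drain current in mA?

I_D = 10.4 mA

V_GS = V_G = 3.79 V, so V_ov = 3.79 − 1.3 = 2.49 V.
Assume saturation: I_D = ½ k_n V_ov² = 0.5 × 5.3 × 2.49² = 16.4 mA, giving V_DS = V_DD − I_D R_D = 12.5 − 16.4 × 1.11 = -5.74 V.
But -5.74 V < V_ov = 2.49 V, so the device is actually in triode.
In triode I_D = k_n[V_ov V_DS − ½ V_DS²] and I_D = (V_DD − V_DS)/R_D. Equating: 2.94 V_DS² − 15.65 V_DS + 12.5 = 0, giving V_DS = 0.979 V (the root below V_ov).
I_D = (12.5 − 0.979) / 1.11 = 10.4 mA.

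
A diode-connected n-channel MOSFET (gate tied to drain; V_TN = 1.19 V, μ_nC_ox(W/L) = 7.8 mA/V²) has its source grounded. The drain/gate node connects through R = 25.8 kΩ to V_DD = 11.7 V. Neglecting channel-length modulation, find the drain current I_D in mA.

I_D = 0.395 mA

With gate tied to drain, V_GS = V_DS ≥ V_GS − V_TN, so the device is in saturation.
KCL at the drain: ½ k_n (V_GS − V_TN)² = (V_DD − V_GS)/R.
Let x = V_GS − 1.19. Then 101 x² + x − 10.51 = 0, giving x = 0.318 V (positive root), so V_GS = 1.51 V.
I_D = (V_DD − V_GS)/R = (11.7 − 1.51) / 25.8 = 0.395 mA.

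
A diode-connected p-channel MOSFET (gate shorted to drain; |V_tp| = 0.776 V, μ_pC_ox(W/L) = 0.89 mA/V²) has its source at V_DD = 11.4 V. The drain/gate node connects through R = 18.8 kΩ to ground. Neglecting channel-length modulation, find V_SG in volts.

With gate tied to drain, V_SG = V_SD ≥ V_SG − |V_tp|, so the device is in saturation.
KCL at the drain: ½ k_p (V_SG − |V_tp|)² = (V_DD − V_SG)/R.
Let x = V_SG − 0.776. Then 8.37 x² + x − 10.62 = 0, giving x = 1.07 V (positive root), so V_SG = 1.84 V.
I_D = (V_DD − V_SG)/R = (11.4 − 1.84) / 18.8 = 0.508 mA.

V_SG = 1.84 V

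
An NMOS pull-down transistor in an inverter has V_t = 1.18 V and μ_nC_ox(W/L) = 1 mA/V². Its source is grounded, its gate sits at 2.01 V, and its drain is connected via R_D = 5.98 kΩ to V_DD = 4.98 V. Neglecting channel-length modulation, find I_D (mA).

I_D = 0.344 mA

V_GS = V_G = 2.01 V, so V_ov = 2.01 − 1.18 = 0.83 V.
Assume saturation: I_D = ½ k_n V_ov² = 0.5 × 1 × 0.83² = 0.344 mA, giving V_DS = V_DD − I_D R_D = 4.98 − 0.344 × 5.98 = 2.92 V.
V_DS = 2.92 V ≥ V_ov = 0.83 V, confirming saturation.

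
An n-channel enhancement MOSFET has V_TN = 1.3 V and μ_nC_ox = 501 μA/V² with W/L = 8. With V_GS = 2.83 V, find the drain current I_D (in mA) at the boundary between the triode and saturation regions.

I_D = 4.69 mA

At the boundary V_DS = V_ov = V_GS − V_TN = 2.83 − 1.3 = 1.53 V.
k_n = μ_nC_ox · (W/L) = 4.008 mA/V².
I_D = ½ k_n V_ov² = 0.5 × 4.008 × 1.53² = 4.69 mA.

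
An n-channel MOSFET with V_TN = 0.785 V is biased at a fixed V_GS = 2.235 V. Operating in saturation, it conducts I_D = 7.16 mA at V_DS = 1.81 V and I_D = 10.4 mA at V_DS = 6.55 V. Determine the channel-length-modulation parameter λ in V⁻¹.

With V_GS fixed, I_D ∝ (1 + λ V_DS) in saturation, so I_D2/I_D1 = (1 + λ V_DS2)/(1 + λ V_DS1).
10.4/7.16 = 1.453 = (1 + 6.55 λ)/(1 + 1.81 λ).
Solving: λ (I_D1 V_DS2 − I_D2 V_DS1) = I_D2 − I_D1, so λ = (10.4 − 7.16) / (7.16 × 6.55 − 10.4 × 1.81) = 3.24 / 28.1 = 0.115 V⁻¹.

λ = 0.115 V⁻¹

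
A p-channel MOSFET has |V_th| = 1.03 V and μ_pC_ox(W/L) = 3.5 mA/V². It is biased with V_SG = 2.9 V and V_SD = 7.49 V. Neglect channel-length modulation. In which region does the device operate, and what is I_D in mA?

V_ov = V_SG − |V_th| = 2.9 − 1.03 = 1.87 V.
Since V_SD = 7.49 V ≥ V_ov = 1.87 V, the device is in saturation.
I_D = ½ k_p V_ov² = 0.5 × 3.5 × 1.87² = 6.12 mA.

Saturation; I_D = 6.12 mA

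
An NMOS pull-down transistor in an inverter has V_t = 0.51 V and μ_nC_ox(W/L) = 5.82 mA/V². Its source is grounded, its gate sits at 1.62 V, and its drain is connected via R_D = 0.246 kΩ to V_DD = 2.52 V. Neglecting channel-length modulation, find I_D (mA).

I_D = 3.59 mA

V_GS = V_G = 1.62 V, so V_ov = 1.62 − 0.51 = 1.11 V.
Assume saturation: I_D = ½ k_n V_ov² = 0.5 × 5.82 × 1.11² = 3.59 mA, giving V_DS = V_DD − I_D R_D = 2.52 − 3.59 × 0.246 = 1.64 V.
V_DS = 1.64 V ≥ V_ov = 1.11 V, confirming saturation.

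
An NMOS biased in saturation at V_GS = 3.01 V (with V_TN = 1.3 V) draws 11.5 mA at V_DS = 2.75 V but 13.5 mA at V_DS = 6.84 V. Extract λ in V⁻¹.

With V_GS fixed, I_D ∝ (1 + λ V_DS) in saturation, so I_D2/I_D1 = (1 + λ V_DS2)/(1 + λ V_DS1).
13.5/11.5 = 1.174 = (1 + 6.84 λ)/(1 + 2.75 λ).
Solving: λ (I_D1 V_DS2 − I_D2 V_DS1) = I_D2 − I_D1, so λ = (13.5 − 11.5) / (11.5 × 6.84 − 13.5 × 2.75) = 2 / 41.5 = 0.0482 V⁻¹.

λ = 0.0482 V⁻¹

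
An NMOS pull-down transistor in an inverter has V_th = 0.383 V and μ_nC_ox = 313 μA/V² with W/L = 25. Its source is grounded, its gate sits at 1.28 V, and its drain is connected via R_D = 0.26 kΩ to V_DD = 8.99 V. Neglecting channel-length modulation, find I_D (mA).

I_D = 3.15 mA

V_GS = V_G = 1.28 V, so V_ov = 1.28 − 0.383 = 0.897 V.
k_n = μ_nC_ox · (W/L) = 7.825 mA/V².
Assume saturation: I_D = ½ k_n V_ov² = 0.5 × 7.825 × 0.897² = 3.15 mA, giving V_DS = V_DD − I_D R_D = 8.99 − 3.15 × 0.26 = 8.17 V.
V_DS = 8.17 V ≥ V_ov = 0.897 V, confirming saturation.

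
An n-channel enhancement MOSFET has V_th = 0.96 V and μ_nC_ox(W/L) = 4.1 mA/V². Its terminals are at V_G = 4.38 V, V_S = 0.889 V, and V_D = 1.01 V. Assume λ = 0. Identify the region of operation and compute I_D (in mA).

V_GS = V_G − V_S = 4.38 − 0.889 = 3.49 V; V_DS = V_D − V_S = 1.01 − 0.889 = 0.121 V.
V_ov = V_GS − V_th = 3.49 − 0.96 = 2.53 V.
Since V_DS = 0.121 V < V_ov = 2.53 V, the device is in the triode region.
I_D = k_n [V_ov · V_DS − ½ V_DS²] = 4.1 × [2.53 × 0.121 − 0.5 × 0.121²] = 1.23 mA.

Triode; I_D = 1.23 mA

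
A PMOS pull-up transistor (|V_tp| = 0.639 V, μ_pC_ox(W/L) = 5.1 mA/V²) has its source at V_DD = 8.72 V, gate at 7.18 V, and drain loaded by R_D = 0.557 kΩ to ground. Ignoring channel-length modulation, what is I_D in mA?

I_D = 2.07 mA

V_SG = V_DD − V_G = 8.72 − 7.18 = 1.54 V, so V_ov = 1.54 − 0.639 = 0.901 V.
Assume saturation: I_D = ½ k_p V_ov² = 0.5 × 5.1 × 0.901² = 2.07 mA, giving V_SD = V_DD − I_D R_D = 8.72 − 2.07 × 0.557 = 7.57 V.
V_SD = 7.57 V ≥ V_ov = 0.901 V, confirming saturation.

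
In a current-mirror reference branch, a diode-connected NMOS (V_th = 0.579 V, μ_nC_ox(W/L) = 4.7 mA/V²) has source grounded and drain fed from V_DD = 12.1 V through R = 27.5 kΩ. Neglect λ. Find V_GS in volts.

With gate tied to drain, V_GS = V_DS ≥ V_GS − V_th, so the device is in saturation.
KCL at the drain: ½ k_n (V_GS − V_th)² = (V_DD − V_GS)/R.
Let x = V_GS − 0.579. Then 64.6 x² + x − 11.52 = 0, giving x = 0.415 V (positive root), so V_GS = 0.994 V.
I_D = (V_DD − V_GS)/R = (12.1 − 0.994) / 27.5 = 0.404 mA.

V_GS = 0.994 V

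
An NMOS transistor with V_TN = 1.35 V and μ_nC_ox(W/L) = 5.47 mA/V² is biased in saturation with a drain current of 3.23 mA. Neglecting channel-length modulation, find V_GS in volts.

In saturation I_D = ½ k_n (V_GS − V_TN)², so V_GS − V_TN = √(2 I_D / k_n) = √(2 × 3.23 / 5.47) = 1.09 V.
V_GS = 1.35 + 1.09 = 2.44 V.

V_GS = 2.44 V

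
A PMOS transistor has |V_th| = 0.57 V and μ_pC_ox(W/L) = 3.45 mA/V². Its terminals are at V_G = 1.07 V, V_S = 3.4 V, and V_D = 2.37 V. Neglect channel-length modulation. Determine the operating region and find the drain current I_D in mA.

V_SG = V_S − V_G = 3.4 − 1.07 = 2.33 V; V_SD = V_S − V_D = 3.4 − 2.37 = 1.03 V.
V_ov = V_SG − |V_th| = 2.33 − 0.57 = 1.76 V.
Since V_SD = 1.03 V < V_ov = 1.76 V, the device is in the triode region.
I_D = k_p [V_ov · V_SD − ½ V_SD²] = 3.45 × [1.76 × 1.03 − 0.5 × 1.03²] = 4.42 mA.

Triode; I_D = 4.42 mA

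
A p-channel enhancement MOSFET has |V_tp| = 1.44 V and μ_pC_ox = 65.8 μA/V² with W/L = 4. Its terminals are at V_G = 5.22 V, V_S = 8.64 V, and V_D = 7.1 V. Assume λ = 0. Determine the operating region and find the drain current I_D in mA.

V_SG = V_S − V_G = 8.64 − 5.22 = 3.42 V; V_SD = V_S − V_D = 8.64 − 7.1 = 1.54 V.
k_p = μ_pC_ox · (W/L) = 0.2632 mA/V².
V_ov = V_SG − |V_tp| = 3.42 − 1.44 = 1.98 V.
Since V_SD = 1.54 V < V_ov = 1.98 V, the device is in the triode region.
I_D = k_p [V_ov · V_SD − ½ V_SD²] = 0.2632 × [1.98 × 1.54 − 0.5 × 1.54²] = 0.49 mA.

Triode; I_D = 0.490 mA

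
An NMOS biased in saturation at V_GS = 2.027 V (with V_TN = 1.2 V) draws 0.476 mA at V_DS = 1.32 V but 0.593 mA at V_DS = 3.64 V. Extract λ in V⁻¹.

With V_GS fixed, I_D ∝ (1 + λ V_DS) in saturation, so I_D2/I_D1 = (1 + λ V_DS2)/(1 + λ V_DS1).
0.593/0.476 = 1.246 = (1 + 3.64 λ)/(1 + 1.32 λ).
Solving: λ (I_D1 V_DS2 − I_D2 V_DS1) = I_D2 − I_D1, so λ = (0.593 − 0.476) / (0.476 × 3.64 − 0.593 × 1.32) = 0.117 / 0.95 = 0.123 V⁻¹.

λ = 0.123 V⁻¹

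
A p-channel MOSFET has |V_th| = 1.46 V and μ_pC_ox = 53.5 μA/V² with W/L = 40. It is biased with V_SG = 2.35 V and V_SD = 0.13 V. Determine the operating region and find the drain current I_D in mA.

k_p = μ_pC_ox · (W/L) = 2.14 mA/V².
V_ov = V_SG − |V_th| = 2.35 − 1.46 = 0.89 V.
Since V_SD = 0.13 V < V_ov = 0.89 V, the device is in the triode region.
I_D = k_p [V_ov · V_SD − ½ V_SD²] = 2.14 × [0.89 × 0.13 − 0.5 × 0.13²] = 0.23 mA.

Triode; I_D = 0.230 mA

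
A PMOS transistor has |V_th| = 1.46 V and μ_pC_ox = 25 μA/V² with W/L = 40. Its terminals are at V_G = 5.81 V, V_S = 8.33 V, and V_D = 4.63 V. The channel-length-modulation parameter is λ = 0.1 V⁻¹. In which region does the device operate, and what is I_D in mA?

Saturation; I_D = 0.770 mA

V_SG = V_S − V_G = 8.33 − 5.81 = 2.52 V; V_SD = V_S − V_D = 8.33 − 4.63 = 3.7 V.
k_p = μ_pC_ox · (W/L) = 1 mA/V².
V_ov = V_SG − |V_th| = 2.52 − 1.46 = 1.06 V.
Since V_SD = 3.7 V ≥ V_ov = 1.06 V, the device is in saturation.
I_D = ½ k_p V_ov² (1 + λ V_SD) = 0.5 × 1 × 1.06² × (1 + 0.1 × 3.7) = 0.77 mA.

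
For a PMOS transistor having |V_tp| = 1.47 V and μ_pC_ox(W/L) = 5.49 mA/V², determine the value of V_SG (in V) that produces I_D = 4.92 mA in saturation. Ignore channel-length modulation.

In saturation I_D = ½ k_p (V_SG − |V_tp|)², so V_SG − |V_tp| = √(2 I_D / k_p) = √(2 × 4.92 / 5.49) = 1.34 V.
V_SG = 1.47 + 1.34 = 2.81 V.

V_SG = 2.81 V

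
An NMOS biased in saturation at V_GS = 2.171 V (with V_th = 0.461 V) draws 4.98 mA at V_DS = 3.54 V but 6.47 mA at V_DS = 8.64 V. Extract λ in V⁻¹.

With V_GS fixed, I_D ∝ (1 + λ V_DS) in saturation, so I_D2/I_D1 = (1 + λ V_DS2)/(1 + λ V_DS1).
6.47/4.98 = 1.299 = (1 + 8.64 λ)/(1 + 3.54 λ).
Solving: λ (I_D1 V_DS2 − I_D2 V_DS1) = I_D2 − I_D1, so λ = (6.47 − 4.98) / (4.98 × 8.64 − 6.47 × 3.54) = 1.49 / 20.1 = 0.074 V⁻¹.

λ = 0.0740 V⁻¹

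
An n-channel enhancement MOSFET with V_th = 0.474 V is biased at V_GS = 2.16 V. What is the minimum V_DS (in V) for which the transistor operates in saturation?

The boundary between triode and saturation is V_DS = V_GS − V_th = V_ov.
V_ov = 2.16 − 0.474 = 1.69 V.

V_DS,sat = 1.69 V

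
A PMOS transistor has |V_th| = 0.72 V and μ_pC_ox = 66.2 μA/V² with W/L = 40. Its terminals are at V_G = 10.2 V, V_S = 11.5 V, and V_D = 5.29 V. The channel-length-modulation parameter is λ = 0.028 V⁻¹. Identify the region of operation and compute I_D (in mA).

Saturation; I_D = 0.523 mA

V_SG = V_S − V_G = 11.5 − 10.2 = 1.3 V; V_SD = V_S − V_D = 11.5 − 5.29 = 6.21 V.
k_p = μ_pC_ox · (W/L) = 2.648 mA/V².
V_ov = V_SG − |V_th| = 1.3 − 0.72 = 0.58 V.
Since V_SD = 6.21 V ≥ V_ov = 0.58 V, the device is in saturation.
I_D = ½ k_p V_ov² (1 + λ V_SD) = 0.5 × 2.648 × 0.58² × (1 + 0.028 × 6.21) = 0.523 mA.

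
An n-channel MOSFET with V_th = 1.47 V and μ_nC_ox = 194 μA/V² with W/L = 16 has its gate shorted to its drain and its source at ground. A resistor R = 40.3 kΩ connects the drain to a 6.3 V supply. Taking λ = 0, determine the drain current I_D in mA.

With gate tied to drain, V_GS = V_DS ≥ V_GS − V_th, so the device is in saturation.
k_n = μ_nC_ox · (W/L) = 3.104 mA/V².
KCL at the drain: ½ k_n (V_GS − V_th)² = (V_DD − V_GS)/R.
Let x = V_GS − 1.47. Then 62.5 x² + x − 4.83 = 0, giving x = 0.27 V (positive root), so V_GS = 1.74 V.
I_D = (V_DD − V_GS)/R = (6.3 − 1.74) / 40.3 = 0.113 mA.

I_D = 0.113 mA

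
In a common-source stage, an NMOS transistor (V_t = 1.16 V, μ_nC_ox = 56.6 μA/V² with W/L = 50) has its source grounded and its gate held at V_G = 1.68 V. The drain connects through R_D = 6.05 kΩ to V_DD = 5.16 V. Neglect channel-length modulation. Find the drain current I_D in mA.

I_D = 0.383 mA

V_GS = V_G = 1.68 V, so V_ov = 1.68 − 1.16 = 0.52 V.
k_n = μ_nC_ox · (W/L) = 2.83 mA/V².
Assume saturation: I_D = ½ k_n V_ov² = 0.5 × 2.83 × 0.52² = 0.383 mA, giving V_DS = V_DD − I_D R_D = 5.16 − 0.383 × 6.05 = 2.85 V.
V_DS = 2.85 V ≥ V_ov = 0.52 V, confirming saturation.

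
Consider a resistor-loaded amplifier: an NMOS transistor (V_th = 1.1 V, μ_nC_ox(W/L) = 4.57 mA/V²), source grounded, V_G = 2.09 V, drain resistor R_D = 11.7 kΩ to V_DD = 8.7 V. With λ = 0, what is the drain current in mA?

I_D = 0.728 mA

V_GS = V_G = 2.09 V, so V_ov = 2.09 − 1.1 = 0.99 V.
Assume saturation: I_D = ½ k_n V_ov² = 0.5 × 4.57 × 0.99² = 2.24 mA, giving V_DS = V_DD − I_D R_D = 8.7 − 2.24 × 11.7 = -17.5 V.
But -17.5 V < V_ov = 0.99 V, so the device is actually in triode.
In triode I_D = k_n[V_ov V_DS − ½ V_DS²] and I_D = (V_DD − V_DS)/R_D. Equating: 26.7 V_DS² − 53.93 V_DS + 8.7 = 0, giving V_DS = 0.177 V (the root below V_ov).
I_D = (8.7 − 0.177) / 11.7 = 0.728 mA.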